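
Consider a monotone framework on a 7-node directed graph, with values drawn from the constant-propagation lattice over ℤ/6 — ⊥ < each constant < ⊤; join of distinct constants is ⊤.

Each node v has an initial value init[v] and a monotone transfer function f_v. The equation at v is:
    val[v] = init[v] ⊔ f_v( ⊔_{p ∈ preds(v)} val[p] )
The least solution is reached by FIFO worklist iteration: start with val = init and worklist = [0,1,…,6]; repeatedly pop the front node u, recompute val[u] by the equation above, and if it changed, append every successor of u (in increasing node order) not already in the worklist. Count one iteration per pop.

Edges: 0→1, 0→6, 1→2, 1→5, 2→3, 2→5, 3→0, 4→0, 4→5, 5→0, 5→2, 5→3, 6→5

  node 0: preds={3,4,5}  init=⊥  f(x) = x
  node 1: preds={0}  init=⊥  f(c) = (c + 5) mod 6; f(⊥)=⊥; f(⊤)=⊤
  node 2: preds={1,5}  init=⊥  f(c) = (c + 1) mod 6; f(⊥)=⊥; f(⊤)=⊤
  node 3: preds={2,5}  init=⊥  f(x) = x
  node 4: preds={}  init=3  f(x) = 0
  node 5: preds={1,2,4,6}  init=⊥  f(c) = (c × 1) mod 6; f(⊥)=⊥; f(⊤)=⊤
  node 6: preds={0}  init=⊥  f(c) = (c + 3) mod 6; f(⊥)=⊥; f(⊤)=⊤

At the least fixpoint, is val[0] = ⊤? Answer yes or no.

Iteration log — 16 steps:
  step 1. node 0  ⊔preds=3  new=3  old=⊥  +wl: 
  step 2. node 1  ⊔preds=3  new=2  old=⊥  +wl: 
  step 3. node 2  ⊔preds=2  new=3  old=⊥  +wl: 
  step 4. node 3  ⊔preds=3  new=3  old=⊥  +wl: 0
  step 5. node 4  ⊔preds=⊥  new=⊤  old=3  +wl: 
  step 6. node 5  ⊔preds=⊤  new=⊤  old=⊥  +wl: 2,3
  step 7. node 6  ⊔preds=3  new=0  old=⊥  +wl: 5
  step 8. node 0  ⊔preds=⊤  new=⊤  old=3  +wl: 1,6
  step 9. node 2  ⊔preds=⊤  new=⊤  old=3  +wl: 
  step 10. node 3  ⊔preds=⊤  new=⊤  old=3  +wl: 0
  step 11. node 5  ⊔preds=⊤  new=⊤  stable
  step 12. node 1  ⊔preds=⊤  new=⊤  old=2  +wl: 2,5
  step 13. node 6  ⊔preds=⊤  new=⊤  old=0  +wl: 
  step 14. node 0  ⊔preds=⊤  new=⊤  stable
  step 15. node 2  ⊔preds=⊤  new=⊤  stable
  step 16. node 5  ⊔preds=⊤  new=⊤  stable

Least fixpoint reached:
  node 0: ⊤
  node 1: ⊤
  node 2: ⊤
  node 3: ⊤
  node 4: ⊤
  node 5: ⊤
  node 6: ⊤

yes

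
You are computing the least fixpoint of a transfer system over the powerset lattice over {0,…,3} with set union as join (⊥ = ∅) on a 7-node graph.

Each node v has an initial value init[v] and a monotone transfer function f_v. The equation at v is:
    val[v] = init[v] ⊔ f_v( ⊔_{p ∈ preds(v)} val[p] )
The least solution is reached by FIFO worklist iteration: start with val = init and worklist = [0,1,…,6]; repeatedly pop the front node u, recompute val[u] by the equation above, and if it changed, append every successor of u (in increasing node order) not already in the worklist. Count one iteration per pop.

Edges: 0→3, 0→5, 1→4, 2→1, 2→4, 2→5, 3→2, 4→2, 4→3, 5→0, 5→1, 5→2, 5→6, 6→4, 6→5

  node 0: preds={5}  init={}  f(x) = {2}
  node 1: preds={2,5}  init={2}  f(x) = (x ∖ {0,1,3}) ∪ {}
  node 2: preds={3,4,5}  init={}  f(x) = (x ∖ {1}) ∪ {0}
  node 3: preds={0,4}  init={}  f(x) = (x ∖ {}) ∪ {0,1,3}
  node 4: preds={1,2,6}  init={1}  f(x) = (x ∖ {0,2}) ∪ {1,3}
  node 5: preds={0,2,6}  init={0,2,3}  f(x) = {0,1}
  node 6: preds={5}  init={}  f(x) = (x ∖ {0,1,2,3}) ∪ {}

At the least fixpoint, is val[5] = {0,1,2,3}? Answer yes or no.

yes

Trace (11 dequeues):
  [1] u=0 | in {0,2,3} | out {2} | prev {} | push {}
  [2] u=1 | in {0,2,3} | out {2} | ==
  [3] u=2 | in {0,1,2,3} | out {0,2,3} | prev {} | push {1}
  [4] u=3 | in {1,2} | out {0,1,2,3} | prev {} | push {2}
  [5] u=4 | in {0,2,3} | out {1,3} | prev {1} | push {3}
  [6] u=5 | in {0,2,3} | out {0,1,2,3} | prev {0,2,3} | push {0}
  [7] u=6 | in {0,1,2,3} | out {} | ==
  [8] u=1 | in {0,1,2,3} | out {2} | ==
  [9] u=2 | in {0,1,2,3} | out {0,2,3} | ==
  [10] u=3 | in {1,2,3} | out {0,1,2,3} | ==
  [11] u=0 | in {0,1,2,3} | out {2} | ==

Converged values:
  [0] {2}
  [1] {2}
  [2] {0,2,3}
  [3] {0,1,2,3}
  [4] {1,3}
  [5] {0,1,2,3}
  [6] {}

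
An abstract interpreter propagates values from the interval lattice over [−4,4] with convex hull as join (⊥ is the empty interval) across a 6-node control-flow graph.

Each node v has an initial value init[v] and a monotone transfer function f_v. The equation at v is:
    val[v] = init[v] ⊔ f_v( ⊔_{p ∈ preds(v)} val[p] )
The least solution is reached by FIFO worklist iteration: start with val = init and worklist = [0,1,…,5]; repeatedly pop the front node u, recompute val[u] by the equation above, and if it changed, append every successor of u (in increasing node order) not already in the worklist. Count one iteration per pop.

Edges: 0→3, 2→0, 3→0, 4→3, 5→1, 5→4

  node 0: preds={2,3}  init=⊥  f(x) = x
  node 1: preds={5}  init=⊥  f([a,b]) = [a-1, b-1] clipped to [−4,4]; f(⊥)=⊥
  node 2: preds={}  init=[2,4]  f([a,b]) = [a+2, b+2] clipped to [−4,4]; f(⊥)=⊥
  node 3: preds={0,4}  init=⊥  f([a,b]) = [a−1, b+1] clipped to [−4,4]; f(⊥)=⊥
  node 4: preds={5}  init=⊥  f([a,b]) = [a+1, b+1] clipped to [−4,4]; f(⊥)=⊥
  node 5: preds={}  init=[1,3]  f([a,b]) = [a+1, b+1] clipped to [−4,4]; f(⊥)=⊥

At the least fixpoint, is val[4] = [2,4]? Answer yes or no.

Worklist (18 pops):
  #1 pop 0: in=[2,4] → [2,4] (was ⊥); enqueue []
  #2 pop 1: in=[1,3] → [0,2] (was ⊥); enqueue []
  #3 pop 2: in=⊥ → [2,4] (no change)
  #4 pop 3: in=[2,4] → [1,4] (was ⊥); enqueue [0]
  #5 pop 4: in=[1,3] → [2,4] (was ⊥); enqueue [3]
  #6 pop 5: in=⊥ → [1,3] (no change)
  #7 pop 0: in=[1,4] → [1,4] (was [2,4]); enqueue []
  #8 pop 3: in=[1,4] → [0,4] (was [1,4]); enqueue [0]
  #9 pop 0: in=[0,4] → [0,4] (was [1,4]); enqueue [3]
  #10 pop 3: in=[0,4] → [-1,4] (was [0,4]); enqueue [0]
  #11 pop 0: in=[-1,4] → [-1,4] (was [0,4]); enqueue [3]
  #12 pop 3: in=[-1,4] → [-2,4] (was [-1,4]); enqueue [0]
  #13 pop 0: in=[-2,4] → [-2,4] (was [-1,4]); enqueue [3]
  #14 pop 3: in=[-2,4] → [-3,4] (was [-2,4]); enqueue [0]
  #15 pop 0: in=[-3,4] → [-3,4] (was [-2,4]); enqueue [3]
  #16 pop 3: in=[-3,4] → [-4,4] (was [-3,4]); enqueue [0]
  #17 pop 0: in=[-4,4] → [-4,4] (was [-3,4]); enqueue [3]
  #18 pop 3: in=[-4,4] → [-4,4] (no change)

Fixpoint:
  val[0] = [-4,4]
  val[1] = [0,2]
  val[2] = [2,4]
  val[3] = [-4,4]
  val[4] = [2,4]
  val[5] = [1,3]

yes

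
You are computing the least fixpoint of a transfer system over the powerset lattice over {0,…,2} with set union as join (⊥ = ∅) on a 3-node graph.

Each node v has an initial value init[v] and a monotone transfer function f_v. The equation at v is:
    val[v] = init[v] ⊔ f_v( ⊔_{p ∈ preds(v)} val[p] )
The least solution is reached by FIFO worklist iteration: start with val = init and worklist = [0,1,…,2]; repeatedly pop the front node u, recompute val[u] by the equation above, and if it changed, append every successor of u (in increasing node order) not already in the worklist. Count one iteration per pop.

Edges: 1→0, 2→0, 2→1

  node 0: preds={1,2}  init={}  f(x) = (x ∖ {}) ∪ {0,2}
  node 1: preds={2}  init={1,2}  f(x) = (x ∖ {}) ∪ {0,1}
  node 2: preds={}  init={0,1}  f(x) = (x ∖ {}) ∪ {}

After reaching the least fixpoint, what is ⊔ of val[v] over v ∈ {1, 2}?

{0,1,2}

Worklist (4 pops):
  #1 pop 0: in={0,1,2} → {0,1,2} (was {}); enqueue []
  #2 pop 1: in={0,1} → {0,1,2} (was {1,2}); enqueue [0]
  #3 pop 2: in={} → {0,1} (no change)
  #4 pop 0: in={0,1,2} → {0,1,2} (no change)

Fixpoint:
  val[0] = {0,1,2}
  val[1] = {0,1,2}
  val[2] = {0,1}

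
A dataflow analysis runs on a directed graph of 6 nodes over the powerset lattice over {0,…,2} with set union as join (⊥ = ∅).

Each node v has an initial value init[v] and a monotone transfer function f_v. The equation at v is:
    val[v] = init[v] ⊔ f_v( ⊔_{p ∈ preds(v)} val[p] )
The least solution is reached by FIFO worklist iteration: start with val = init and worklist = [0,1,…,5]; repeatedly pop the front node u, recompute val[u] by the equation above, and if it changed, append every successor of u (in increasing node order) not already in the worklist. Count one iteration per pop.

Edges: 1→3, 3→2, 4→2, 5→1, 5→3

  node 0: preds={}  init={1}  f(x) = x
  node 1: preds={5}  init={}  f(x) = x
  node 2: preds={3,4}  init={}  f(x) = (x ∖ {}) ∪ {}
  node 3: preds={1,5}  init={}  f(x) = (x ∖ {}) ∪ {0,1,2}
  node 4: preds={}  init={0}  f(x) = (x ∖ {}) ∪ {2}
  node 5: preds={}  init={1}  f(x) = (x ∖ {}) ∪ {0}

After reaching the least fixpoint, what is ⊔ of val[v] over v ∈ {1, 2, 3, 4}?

{0,1,2}

Iteration log — 9 steps:
  step 1. node 0  ⊔preds={}  new={1}  stable
  step 2. node 1  ⊔preds={1}  new={1}  old={}  +wl: 
  step 3. node 2  ⊔preds={0}  new={0}  old={}  +wl: 
  step 4. node 3  ⊔preds={1}  new={0,1,2}  old={}  +wl: 2
  step 5. node 4  ⊔preds={}  new={0,2}  old={0}  +wl: 
  step 6. node 5  ⊔preds={}  new={0,1}  old={1}  +wl: 1,3
  step 7. node 2  ⊔preds={0,1,2}  new={0,1,2}  old={0}  +wl: 
  step 8. node 1  ⊔preds={0,1}  new={0,1}  old={1}  +wl: 
  step 9. node 3  ⊔preds={0,1}  new={0,1,2}  stable

Least fixpoint reached:
  node 0: {1}
  node 1: {0,1}
  node 2: {0,1,2}
  node 3: {0,1,2}
  node 4: {0,2}
  node 5: {0,1}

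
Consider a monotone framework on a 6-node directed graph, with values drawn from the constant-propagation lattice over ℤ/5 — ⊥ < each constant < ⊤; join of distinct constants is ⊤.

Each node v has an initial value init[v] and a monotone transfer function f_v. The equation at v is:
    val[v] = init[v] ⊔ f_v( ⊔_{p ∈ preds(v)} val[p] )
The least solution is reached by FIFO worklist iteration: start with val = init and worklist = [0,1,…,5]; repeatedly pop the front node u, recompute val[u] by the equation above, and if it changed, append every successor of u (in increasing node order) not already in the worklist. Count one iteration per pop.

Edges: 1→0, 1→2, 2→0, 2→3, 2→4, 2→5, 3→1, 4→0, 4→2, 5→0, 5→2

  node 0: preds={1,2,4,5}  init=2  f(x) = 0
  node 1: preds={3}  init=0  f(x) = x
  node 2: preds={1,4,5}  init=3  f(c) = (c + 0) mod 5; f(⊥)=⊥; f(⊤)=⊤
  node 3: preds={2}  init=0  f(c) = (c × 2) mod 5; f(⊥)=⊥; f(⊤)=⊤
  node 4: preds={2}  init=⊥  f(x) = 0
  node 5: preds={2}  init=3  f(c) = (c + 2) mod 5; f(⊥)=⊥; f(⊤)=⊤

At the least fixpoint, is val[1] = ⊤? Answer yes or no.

Iteration log — 10 steps:
  step 1. node 0  ⊔preds=⊤  new=⊤  old=2  +wl: 
  step 2. node 1  ⊔preds=0  new=0  stable
  step 3. node 2  ⊔preds=⊤  new=⊤  old=3  +wl: 0
  step 4. node 3  ⊔preds=⊤  new=⊤  old=0  +wl: 1
  step 5. node 4  ⊔preds=⊤  new=0  old=⊥  +wl: 2
  step 6. node 5  ⊔preds=⊤  new=⊤  old=3  +wl: 
  step 7. node 0  ⊔preds=⊤  new=⊤  stable
  step 8. node 1  ⊔preds=⊤  new=⊤  old=0  +wl: 0
  step 9. node 2  ⊔preds=⊤  new=⊤  stable
  step 10. node 0  ⊔preds=⊤  new=⊤  stable

Least fixpoint reached:
  node 0: ⊤
  node 1: ⊤
  node 2: ⊤
  node 3: ⊤
  node 4: 0
  node 5: ⊤

yes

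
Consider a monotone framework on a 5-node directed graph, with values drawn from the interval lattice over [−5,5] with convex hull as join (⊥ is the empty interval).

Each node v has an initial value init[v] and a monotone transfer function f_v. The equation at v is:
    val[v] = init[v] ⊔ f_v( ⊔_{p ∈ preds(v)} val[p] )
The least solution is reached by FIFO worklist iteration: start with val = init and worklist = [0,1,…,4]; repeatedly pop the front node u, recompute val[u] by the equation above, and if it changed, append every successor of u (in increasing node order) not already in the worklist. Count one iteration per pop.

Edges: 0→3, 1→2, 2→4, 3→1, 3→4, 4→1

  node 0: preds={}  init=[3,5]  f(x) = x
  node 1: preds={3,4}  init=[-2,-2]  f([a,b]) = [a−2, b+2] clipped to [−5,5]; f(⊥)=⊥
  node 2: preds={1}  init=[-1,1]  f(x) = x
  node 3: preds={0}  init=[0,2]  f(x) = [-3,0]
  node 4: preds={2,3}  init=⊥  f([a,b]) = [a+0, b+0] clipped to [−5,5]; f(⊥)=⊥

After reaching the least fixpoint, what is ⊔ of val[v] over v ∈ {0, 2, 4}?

Worklist (9 pops):
  #1 pop 0: in=⊥ → [3,5] (no change)
  #2 pop 1: in=[0,2] → [-2,4] (was [-2,-2]); enqueue []
  #3 pop 2: in=[-2,4] → [-2,4] (was [-1,1]); enqueue []
  #4 pop 3: in=[3,5] → [-3,2] (was [0,2]); enqueue [1]
  #5 pop 4: in=[-3,4] → [-3,4] (was ⊥); enqueue []
  #6 pop 1: in=[-3,4] → [-5,5] (was [-2,4]); enqueue [2]
  #7 pop 2: in=[-5,5] → [-5,5] (was [-2,4]); enqueue [4]
  #8 pop 4: in=[-5,5] → [-5,5] (was [-3,4]); enqueue [1]
  #9 pop 1: in=[-5,5] → [-5,5] (no change)

Fixpoint:
  val[0] = [3,5]
  val[1] = [-5,5]
  val[2] = [-5,5]
  val[3] = [-3,2]
  val[4] = [-5,5]

[-5,5]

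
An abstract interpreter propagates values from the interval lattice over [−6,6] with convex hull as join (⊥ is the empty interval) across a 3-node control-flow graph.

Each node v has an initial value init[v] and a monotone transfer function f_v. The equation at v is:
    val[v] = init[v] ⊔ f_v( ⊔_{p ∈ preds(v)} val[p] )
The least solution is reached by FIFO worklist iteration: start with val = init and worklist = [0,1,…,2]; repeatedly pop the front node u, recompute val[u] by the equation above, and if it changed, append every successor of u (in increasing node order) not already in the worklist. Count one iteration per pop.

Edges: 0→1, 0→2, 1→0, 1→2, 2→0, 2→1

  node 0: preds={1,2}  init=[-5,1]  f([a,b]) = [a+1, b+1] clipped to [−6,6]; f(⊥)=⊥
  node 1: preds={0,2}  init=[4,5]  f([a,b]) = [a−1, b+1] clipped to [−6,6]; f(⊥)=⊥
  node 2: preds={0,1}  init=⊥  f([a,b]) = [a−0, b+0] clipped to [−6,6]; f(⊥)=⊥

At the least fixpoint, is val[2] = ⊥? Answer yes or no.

no

Iteration log — 5 steps:
  step 1. node 0  ⊔preds=[4,5]  new=[-5,6]  old=[-5,1]  +wl: 
  step 2. node 1  ⊔preds=[-5,6]  new=[-6,6]  old=[4,5]  +wl: 0
  step 3. node 2  ⊔preds=[-6,6]  new=[-6,6]  old=⊥  +wl: 1
  step 4. node 0  ⊔preds=[-6,6]  new=[-5,6]  stable
  step 5. node 1  ⊔preds=[-6,6]  new=[-6,6]  stable

Least fixpoint reached:
  node 0: [-5,6]
  node 1: [-6,6]
  node 2: [-6,6]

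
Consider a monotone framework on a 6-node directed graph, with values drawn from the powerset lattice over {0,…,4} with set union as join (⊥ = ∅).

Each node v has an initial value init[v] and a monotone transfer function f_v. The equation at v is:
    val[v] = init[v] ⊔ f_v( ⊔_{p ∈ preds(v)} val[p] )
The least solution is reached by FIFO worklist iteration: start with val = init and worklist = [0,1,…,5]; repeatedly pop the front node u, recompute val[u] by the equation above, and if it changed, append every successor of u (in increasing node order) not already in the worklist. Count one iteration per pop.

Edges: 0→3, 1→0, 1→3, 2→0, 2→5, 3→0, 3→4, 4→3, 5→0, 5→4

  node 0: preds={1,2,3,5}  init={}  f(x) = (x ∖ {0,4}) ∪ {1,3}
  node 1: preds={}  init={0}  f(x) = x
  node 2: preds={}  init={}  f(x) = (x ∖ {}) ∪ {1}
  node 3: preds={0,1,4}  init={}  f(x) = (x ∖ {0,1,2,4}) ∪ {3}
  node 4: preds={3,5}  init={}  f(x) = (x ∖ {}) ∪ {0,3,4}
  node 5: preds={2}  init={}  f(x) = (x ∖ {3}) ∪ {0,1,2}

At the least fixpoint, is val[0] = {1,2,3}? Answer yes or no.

yes

Worklist (10 pops):
  #1 pop 0: in={0} → {1,3} (was {}); enqueue []
  #2 pop 1: in={} → {0} (no change)
  #3 pop 2: in={} → {1} (was {}); enqueue [0]
  #4 pop 3: in={0,1,3} → {3} (was {}); enqueue []
  #5 pop 4: in={3} → {0,3,4} (was {}); enqueue [3]
  #6 pop 5: in={1} → {0,1,2} (was {}); enqueue [4]
  #7 pop 0: in={0,1,2,3} → {1,2,3} (was {1,3}); enqueue []
  #8 pop 3: in={0,1,2,3,4} → {3} (no change)
  #9 pop 4: in={0,1,2,3} → {0,1,2,3,4} (was {0,3,4}); enqueue [3]
  #10 pop 3: in={0,1,2,3,4} → {3} (no change)

Fixpoint:
  val[0] = {1,2,3}
  val[1] = {0}
  val[2] = {1}
  val[3] = {3}
  val[4] = {0,1,2,3,4}
  val[5] = {0,1,2}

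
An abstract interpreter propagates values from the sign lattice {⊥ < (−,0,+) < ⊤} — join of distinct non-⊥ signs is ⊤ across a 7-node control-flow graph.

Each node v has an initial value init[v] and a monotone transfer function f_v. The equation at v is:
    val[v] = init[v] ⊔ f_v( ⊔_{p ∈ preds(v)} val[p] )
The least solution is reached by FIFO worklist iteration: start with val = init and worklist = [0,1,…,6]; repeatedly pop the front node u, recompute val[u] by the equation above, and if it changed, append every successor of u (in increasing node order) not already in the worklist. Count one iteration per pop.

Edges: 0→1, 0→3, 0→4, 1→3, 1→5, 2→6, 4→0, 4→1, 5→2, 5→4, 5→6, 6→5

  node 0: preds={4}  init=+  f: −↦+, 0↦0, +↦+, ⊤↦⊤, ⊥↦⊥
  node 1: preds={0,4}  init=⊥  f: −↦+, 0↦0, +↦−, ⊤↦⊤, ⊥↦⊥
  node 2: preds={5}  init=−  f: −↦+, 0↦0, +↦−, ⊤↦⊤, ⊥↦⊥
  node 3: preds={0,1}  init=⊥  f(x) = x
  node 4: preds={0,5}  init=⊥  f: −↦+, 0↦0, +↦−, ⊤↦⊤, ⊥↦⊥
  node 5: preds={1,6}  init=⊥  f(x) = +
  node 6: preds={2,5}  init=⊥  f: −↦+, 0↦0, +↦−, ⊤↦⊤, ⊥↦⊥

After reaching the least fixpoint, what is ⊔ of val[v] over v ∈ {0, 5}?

+

Iteration log — 13 steps:
  step 1. node 0  ⊔preds=⊥  new=+  stable
  step 2. node 1  ⊔preds=+  new=−  old=⊥  +wl: 
  step 3. node 2  ⊔preds=⊥  new=−  stable
  step 4. node 3  ⊔preds=⊤  new=⊤  old=⊥  +wl: 
  step 5. node 4  ⊔preds=+  new=−  old=⊥  +wl: 0,1
  step 6. node 5  ⊔preds=−  new=+  old=⊥  +wl: 2,4
  step 7. node 6  ⊔preds=⊤  new=⊤  old=⊥  +wl: 5
  step 8. node 0  ⊔preds=−  new=+  stable
  step 9. node 1  ⊔preds=⊤  new=⊤  old=−  +wl: 3
  step 10. node 2  ⊔preds=+  new=−  stable
  step 11. node 4  ⊔preds=+  new=−  stable
  step 12. node 5  ⊔preds=⊤  new=+  stable
  step 13. node 3  ⊔preds=⊤  new=⊤  stable

Least fixpoint reached:
  node 0: +
  node 1: ⊤
  node 2: −
  node 3: ⊤
  node 4: −
  node 5: +
  node 6: ⊤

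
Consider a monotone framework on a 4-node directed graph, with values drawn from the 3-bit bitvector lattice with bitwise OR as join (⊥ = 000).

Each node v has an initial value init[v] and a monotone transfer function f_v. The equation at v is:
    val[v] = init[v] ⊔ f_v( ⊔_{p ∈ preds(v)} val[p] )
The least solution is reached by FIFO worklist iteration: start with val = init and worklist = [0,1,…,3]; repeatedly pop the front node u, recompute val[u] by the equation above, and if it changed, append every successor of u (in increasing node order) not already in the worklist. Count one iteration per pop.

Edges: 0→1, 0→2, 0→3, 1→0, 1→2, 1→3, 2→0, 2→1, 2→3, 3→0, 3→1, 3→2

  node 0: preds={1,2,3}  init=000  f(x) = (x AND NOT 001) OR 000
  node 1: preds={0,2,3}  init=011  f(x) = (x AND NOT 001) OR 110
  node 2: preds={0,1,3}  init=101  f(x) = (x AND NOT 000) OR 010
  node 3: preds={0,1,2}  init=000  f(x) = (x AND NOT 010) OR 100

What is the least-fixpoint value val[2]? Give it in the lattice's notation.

Trace (7 dequeues):
  [1] u=0 | in 111 | out 110 | prev 000 | push {}
  [2] u=1 | in 111 | out 111 | prev 011 | push {0}
  [3] u=2 | in 111 | out 111 | prev 101 | push {1}
  [4] u=3 | in 111 | out 101 | prev 000 | push {2}
  [5] u=0 | in 111 | out 110 | ==
  [6] u=1 | in 111 | out 111 | ==
  [7] u=2 | in 111 | out 111 | ==

Converged values:
  [0] 110
  [1] 111
  [2] 111
  [3] 101

111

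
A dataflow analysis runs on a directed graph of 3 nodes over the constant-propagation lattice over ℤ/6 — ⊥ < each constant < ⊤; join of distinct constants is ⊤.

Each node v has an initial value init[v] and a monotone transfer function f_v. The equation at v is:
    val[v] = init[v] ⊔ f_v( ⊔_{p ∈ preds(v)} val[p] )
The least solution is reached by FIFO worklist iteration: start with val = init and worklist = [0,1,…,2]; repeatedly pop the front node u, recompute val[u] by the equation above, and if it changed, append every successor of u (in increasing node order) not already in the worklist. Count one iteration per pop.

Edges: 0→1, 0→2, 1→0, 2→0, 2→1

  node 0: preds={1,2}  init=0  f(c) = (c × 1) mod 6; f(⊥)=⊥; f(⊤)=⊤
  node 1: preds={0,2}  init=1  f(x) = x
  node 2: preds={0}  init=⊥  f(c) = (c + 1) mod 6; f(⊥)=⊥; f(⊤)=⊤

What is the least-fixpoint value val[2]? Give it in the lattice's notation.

⊤

Trace (5 dequeues):
  [1] u=0 | in 1 | out ⊤ | prev 0 | push {}
  [2] u=1 | in ⊤ | out ⊤ | prev 1 | push {0}
  [3] u=2 | in ⊤ | out ⊤ | prev ⊥ | push {1}
  [4] u=0 | in ⊤ | out ⊤ | ==
  [5] u=1 | in ⊤ | out ⊤ | ==

Converged values:
  [0] ⊤
  [1] ⊤
  [2] ⊤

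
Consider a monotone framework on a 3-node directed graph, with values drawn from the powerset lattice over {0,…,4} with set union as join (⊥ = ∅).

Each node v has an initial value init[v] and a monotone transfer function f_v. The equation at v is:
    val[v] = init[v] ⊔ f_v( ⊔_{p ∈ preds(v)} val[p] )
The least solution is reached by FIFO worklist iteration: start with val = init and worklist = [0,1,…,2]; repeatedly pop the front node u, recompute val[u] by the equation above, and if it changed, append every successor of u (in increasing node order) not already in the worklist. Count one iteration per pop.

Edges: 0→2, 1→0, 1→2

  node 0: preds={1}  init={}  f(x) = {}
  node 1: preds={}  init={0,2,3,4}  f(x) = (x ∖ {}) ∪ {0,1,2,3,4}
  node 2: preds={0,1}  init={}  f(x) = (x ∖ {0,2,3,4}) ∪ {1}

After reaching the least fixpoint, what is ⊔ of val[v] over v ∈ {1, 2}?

{0,1,2,3,4}

Worklist (4 pops):
  #1 pop 0: in={0,2,3,4} → {} (no change)
  #2 pop 1: in={} → {0,1,2,3,4} (was {0,2,3,4}); enqueue [0]
  #3 pop 2: in={0,1,2,3,4} → {1} (was {}); enqueue []
  #4 pop 0: in={0,1,2,3,4} → {} (no change)

Fixpoint:
  val[0] = {}
  val[1] = {0,1,2,3,4}
  val[2] = {1}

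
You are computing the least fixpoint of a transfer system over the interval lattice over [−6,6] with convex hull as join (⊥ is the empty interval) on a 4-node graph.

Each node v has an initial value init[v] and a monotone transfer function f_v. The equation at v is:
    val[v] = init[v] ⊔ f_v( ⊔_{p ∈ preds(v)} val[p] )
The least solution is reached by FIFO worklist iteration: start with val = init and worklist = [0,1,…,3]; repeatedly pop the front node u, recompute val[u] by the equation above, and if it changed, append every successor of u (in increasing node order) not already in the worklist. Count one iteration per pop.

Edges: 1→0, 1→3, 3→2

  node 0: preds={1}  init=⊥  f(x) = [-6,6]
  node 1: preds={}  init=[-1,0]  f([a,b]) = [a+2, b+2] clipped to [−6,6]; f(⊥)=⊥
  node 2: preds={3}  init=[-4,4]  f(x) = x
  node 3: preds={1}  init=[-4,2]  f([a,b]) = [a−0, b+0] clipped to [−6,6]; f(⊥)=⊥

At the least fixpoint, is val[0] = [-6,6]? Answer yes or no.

yes

Iteration log — 4 steps:
  step 1. node 0  ⊔preds=[-1,0]  new=[-6,6]  old=⊥  +wl: 
  step 2. node 1  ⊔preds=⊥  new=[-1,0]  stable
  step 3. node 2  ⊔preds=[-4,2]  new=[-4,4]  stable
  step 4. node 3  ⊔preds=[-1,0]  new=[-4,2]  stable

Least fixpoint reached:
  node 0: [-6,6]
  node 1: [-1,0]
  node 2: [-4,4]
  node 3: [-4,2]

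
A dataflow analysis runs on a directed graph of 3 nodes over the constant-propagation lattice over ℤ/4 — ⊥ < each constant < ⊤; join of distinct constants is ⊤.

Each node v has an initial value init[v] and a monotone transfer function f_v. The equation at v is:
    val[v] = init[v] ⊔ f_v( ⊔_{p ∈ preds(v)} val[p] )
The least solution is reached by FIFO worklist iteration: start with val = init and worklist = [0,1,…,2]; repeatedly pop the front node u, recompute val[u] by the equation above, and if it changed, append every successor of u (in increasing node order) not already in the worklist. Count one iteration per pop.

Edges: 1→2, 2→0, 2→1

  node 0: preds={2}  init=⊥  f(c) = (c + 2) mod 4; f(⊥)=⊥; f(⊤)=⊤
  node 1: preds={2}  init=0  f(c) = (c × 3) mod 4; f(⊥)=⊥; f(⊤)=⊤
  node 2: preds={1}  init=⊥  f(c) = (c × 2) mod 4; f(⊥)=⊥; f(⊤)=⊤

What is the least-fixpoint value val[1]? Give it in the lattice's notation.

Trace (5 dequeues):
  [1] u=0 | in ⊥ | out ⊥ | ==
  [2] u=1 | in ⊥ | out 0 | ==
  [3] u=2 | in 0 | out 0 | prev ⊥ | push {0,1}
  [4] u=0 | in 0 | out 2 | prev ⊥ | push {}
  [5] u=1 | in 0 | out 0 | ==

Converged values:
  [0] 2
  [1] 0
  [2] 0

0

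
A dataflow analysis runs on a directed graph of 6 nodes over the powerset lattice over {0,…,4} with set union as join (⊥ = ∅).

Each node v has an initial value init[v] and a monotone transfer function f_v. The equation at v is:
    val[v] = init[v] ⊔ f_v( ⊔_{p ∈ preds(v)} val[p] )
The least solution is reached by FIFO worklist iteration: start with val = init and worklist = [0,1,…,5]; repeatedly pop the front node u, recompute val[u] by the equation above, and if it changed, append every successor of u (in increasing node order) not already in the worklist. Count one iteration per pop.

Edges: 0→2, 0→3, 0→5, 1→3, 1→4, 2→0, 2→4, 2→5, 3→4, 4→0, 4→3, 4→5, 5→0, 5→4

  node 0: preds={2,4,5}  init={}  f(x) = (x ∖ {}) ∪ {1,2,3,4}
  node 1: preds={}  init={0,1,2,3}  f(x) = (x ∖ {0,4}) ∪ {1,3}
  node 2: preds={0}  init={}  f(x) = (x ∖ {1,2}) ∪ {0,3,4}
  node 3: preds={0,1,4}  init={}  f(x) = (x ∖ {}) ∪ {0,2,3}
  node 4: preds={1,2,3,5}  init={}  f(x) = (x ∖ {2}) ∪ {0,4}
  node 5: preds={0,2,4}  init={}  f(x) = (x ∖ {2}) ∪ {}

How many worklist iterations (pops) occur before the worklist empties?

Trace (11 dequeues):
  [1] u=0 | in {} | out {1,2,3,4} | prev {} | push {}
  [2] u=1 | in {} | out {0,1,2,3} | ==
  [3] u=2 | in {1,2,3,4} | out {0,3,4} | prev {} | push {0}
  [4] u=3 | in {0,1,2,3,4} | out {0,1,2,3,4} | prev {} | push {}
  [5] u=4 | in {0,1,2,3,4} | out {0,1,3,4} | prev {} | push {3}
  [6] u=5 | in {0,1,2,3,4} | out {0,1,3,4} | prev {} | push {4}
  [7] u=0 | in {0,1,3,4} | out {0,1,2,3,4} | prev {1,2,3,4} | push {2,5}
  [8] u=3 | in {0,1,2,3,4} | out {0,1,2,3,4} | ==
  [9] u=4 | in {0,1,2,3,4} | out {0,1,3,4} | ==
  [10] u=2 | in {0,1,2,3,4} | out {0,3,4} | ==
  [11] u=5 | in {0,1,2,3,4} | out {0,1,3,4} | ==

Converged values:
  [0] {0,1,2,3,4}
  [1] {0,1,2,3}
  [2] {0,3,4}
  [3] {0,1,2,3,4}
  [4] {0,1,3,4}
  [5] {0,1,3,4}

11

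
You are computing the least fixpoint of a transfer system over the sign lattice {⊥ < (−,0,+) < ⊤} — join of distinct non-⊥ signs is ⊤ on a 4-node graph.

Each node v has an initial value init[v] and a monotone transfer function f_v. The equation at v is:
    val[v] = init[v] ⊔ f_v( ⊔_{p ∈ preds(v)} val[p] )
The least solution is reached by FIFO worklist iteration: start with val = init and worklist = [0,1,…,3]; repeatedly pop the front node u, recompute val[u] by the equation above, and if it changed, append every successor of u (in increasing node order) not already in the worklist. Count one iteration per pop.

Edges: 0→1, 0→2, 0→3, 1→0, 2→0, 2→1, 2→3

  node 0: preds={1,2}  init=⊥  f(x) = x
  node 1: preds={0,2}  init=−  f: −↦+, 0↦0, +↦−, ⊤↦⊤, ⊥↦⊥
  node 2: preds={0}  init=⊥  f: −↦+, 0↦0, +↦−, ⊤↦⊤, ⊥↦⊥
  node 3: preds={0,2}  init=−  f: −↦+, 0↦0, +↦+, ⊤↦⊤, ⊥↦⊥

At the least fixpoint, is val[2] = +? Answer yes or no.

Trace (10 dequeues):
  [1] u=0 | in − | out − | prev ⊥ | push {}
  [2] u=1 | in − | out ⊤ | prev − | push {0}
  [3] u=2 | in − | out + | prev ⊥ | push {1}
  [4] u=3 | in ⊤ | out ⊤ | prev − | push {}
  [5] u=0 | in ⊤ | out ⊤ | prev − | push {2,3}
  [6] u=1 | in ⊤ | out ⊤ | ==
  [7] u=2 | in ⊤ | out ⊤ | prev + | push {0,1}
  [8] u=3 | in ⊤ | out ⊤ | ==
  [9] u=0 | in ⊤ | out ⊤ | ==
  [10] u=1 | in ⊤ | out ⊤ | ==

Converged values:
  [0] ⊤
  [1] ⊤
  [2] ⊤
  [3] ⊤

no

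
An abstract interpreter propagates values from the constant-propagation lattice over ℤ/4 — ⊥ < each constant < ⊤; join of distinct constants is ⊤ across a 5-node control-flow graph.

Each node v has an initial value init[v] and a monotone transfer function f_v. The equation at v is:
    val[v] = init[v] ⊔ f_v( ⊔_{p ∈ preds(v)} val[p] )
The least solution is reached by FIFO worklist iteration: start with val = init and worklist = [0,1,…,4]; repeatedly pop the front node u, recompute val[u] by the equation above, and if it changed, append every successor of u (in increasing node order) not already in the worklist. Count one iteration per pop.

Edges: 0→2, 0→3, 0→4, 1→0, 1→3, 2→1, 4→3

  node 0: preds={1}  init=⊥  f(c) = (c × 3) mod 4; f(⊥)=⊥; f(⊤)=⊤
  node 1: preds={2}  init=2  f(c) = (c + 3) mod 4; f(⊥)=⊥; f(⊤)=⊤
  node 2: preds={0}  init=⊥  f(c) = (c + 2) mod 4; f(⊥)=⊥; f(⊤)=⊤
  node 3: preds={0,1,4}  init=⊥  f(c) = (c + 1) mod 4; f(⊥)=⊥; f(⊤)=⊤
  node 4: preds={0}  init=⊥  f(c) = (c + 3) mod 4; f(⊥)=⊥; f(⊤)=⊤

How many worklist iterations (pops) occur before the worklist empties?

13

Worklist (13 pops):
  #1 pop 0: in=2 → 2 (was ⊥); enqueue []
  #2 pop 1: in=⊥ → 2 (no change)
  #3 pop 2: in=2 → 0 (was ⊥); enqueue [1]
  #4 pop 3: in=2 → 3 (was ⊥); enqueue []
  #5 pop 4: in=2 → 1 (was ⊥); enqueue [3]
  #6 pop 1: in=0 → ⊤ (was 2); enqueue [0]
  #7 pop 3: in=⊤ → ⊤ (was 3); enqueue []
  #8 pop 0: in=⊤ → ⊤ (was 2); enqueue [2,3,4]
  #9 pop 2: in=⊤ → ⊤ (was 0); enqueue [1]
  #10 pop 3: in=⊤ → ⊤ (no change)
  #11 pop 4: in=⊤ → ⊤ (was 1); enqueue [3]
  #12 pop 1: in=⊤ → ⊤ (no change)
  #13 pop 3: in=⊤ → ⊤ (no change)

Fixpoint:
  val[0] = ⊤
  val[1] = ⊤
  val[2] = ⊤
  val[3] = ⊤
  val[4] = ⊤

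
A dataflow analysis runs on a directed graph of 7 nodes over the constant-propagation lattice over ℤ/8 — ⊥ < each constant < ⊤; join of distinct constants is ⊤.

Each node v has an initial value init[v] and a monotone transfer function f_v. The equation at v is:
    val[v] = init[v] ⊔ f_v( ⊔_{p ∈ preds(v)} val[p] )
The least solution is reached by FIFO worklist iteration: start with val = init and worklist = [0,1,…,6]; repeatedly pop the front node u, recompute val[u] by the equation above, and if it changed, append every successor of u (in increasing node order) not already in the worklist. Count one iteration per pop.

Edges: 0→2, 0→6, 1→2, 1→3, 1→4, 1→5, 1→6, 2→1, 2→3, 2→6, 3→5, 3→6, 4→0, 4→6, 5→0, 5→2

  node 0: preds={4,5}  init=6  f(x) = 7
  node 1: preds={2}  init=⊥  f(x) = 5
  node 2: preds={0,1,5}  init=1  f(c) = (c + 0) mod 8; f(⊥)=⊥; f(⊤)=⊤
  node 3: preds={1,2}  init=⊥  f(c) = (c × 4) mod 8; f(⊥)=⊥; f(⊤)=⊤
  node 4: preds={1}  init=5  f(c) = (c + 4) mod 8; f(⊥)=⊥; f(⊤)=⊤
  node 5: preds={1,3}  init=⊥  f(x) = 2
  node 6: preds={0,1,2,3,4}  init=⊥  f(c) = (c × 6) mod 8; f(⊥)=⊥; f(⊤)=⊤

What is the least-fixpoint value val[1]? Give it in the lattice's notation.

5

Worklist (10 pops):
  #1 pop 0: in=5 → ⊤ (was 6); enqueue []
  #2 pop 1: in=1 → 5 (was ⊥); enqueue []
  #3 pop 2: in=⊤ → ⊤ (was 1); enqueue [1]
  #4 pop 3: in=⊤ → ⊤ (was ⊥); enqueue []
  #5 pop 4: in=5 → ⊤ (was 5); enqueue [0]
  #6 pop 5: in=⊤ → 2 (was ⊥); enqueue [2]
  #7 pop 6: in=⊤ → ⊤ (was ⊥); enqueue []
  #8 pop 1: in=⊤ → 5 (no change)
  #9 pop 0: in=⊤ → ⊤ (no change)
  #10 pop 2: in=⊤ → ⊤ (no change)

Fixpoint:
  val[0] = ⊤
  val[1] = 5
  val[2] = ⊤
  val[3] = ⊤
  val[4] = ⊤
  val[5] = 2
  val[6] = ⊤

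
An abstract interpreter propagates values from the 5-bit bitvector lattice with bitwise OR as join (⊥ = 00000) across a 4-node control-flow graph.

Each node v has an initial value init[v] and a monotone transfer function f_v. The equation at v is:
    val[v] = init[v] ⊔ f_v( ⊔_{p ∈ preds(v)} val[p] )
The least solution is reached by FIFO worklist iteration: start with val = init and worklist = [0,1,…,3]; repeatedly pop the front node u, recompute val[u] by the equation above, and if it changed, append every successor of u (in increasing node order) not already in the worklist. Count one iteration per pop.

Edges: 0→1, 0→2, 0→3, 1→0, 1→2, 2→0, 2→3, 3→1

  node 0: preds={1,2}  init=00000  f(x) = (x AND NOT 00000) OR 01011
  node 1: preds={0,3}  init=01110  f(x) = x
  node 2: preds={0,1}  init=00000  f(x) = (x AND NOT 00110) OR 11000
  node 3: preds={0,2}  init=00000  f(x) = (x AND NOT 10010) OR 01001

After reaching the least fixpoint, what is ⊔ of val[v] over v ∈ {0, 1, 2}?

Trace (9 dequeues):
  [1] u=0 | in 01110 | out 01111 | prev 00000 | push {}
  [2] u=1 | in 01111 | out 01111 | prev 01110 | push {0}
  [3] u=2 | in 01111 | out 11001 | prev 00000 | push {}
  [4] u=3 | in 11111 | out 01101 | prev 00000 | push {1}
  [5] u=0 | in 11111 | out 11111 | prev 01111 | push {2,3}
  [6] u=1 | in 11111 | out 11111 | prev 01111 | push {0}
  [7] u=2 | in 11111 | out 11001 | ==
  [8] u=3 | in 11111 | out 01101 | ==
  [9] u=0 | in 11111 | out 11111 | ==

Converged values:
  [0] 11111
  [1] 11111
  [2] 11001
  [3] 01101

11111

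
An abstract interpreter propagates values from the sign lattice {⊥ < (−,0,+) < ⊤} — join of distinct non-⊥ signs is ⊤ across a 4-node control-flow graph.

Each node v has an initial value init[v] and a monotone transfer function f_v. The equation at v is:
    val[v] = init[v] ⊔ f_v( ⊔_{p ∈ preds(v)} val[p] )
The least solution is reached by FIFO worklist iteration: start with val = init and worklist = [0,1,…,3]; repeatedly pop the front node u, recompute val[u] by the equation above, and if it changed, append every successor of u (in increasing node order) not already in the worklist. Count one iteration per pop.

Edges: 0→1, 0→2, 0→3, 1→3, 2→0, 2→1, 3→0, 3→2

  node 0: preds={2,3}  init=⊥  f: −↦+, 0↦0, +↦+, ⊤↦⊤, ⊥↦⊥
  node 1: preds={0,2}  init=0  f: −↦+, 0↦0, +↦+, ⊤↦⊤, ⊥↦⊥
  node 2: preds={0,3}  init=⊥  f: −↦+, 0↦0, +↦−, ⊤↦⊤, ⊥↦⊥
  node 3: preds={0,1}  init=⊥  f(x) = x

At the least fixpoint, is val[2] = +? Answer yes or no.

no

Worklist (9 pops):
  #1 pop 0: in=⊥ → ⊥ (no change)
  #2 pop 1: in=⊥ → 0 (no change)
  #3 pop 2: in=⊥ → ⊥ (no change)
  #4 pop 3: in=0 → 0 (was ⊥); enqueue [0,2]
  #5 pop 0: in=0 → 0 (was ⊥); enqueue [1,3]
  #6 pop 2: in=0 → 0 (was ⊥); enqueue [0]
  #7 pop 1: in=0 → 0 (no change)
  #8 pop 3: in=0 → 0 (no change)
  #9 pop 0: in=0 → 0 (no change)

Fixpoint:
  val[0] = 0
  val[1] = 0
  val[2] = 0
  val[3] = 0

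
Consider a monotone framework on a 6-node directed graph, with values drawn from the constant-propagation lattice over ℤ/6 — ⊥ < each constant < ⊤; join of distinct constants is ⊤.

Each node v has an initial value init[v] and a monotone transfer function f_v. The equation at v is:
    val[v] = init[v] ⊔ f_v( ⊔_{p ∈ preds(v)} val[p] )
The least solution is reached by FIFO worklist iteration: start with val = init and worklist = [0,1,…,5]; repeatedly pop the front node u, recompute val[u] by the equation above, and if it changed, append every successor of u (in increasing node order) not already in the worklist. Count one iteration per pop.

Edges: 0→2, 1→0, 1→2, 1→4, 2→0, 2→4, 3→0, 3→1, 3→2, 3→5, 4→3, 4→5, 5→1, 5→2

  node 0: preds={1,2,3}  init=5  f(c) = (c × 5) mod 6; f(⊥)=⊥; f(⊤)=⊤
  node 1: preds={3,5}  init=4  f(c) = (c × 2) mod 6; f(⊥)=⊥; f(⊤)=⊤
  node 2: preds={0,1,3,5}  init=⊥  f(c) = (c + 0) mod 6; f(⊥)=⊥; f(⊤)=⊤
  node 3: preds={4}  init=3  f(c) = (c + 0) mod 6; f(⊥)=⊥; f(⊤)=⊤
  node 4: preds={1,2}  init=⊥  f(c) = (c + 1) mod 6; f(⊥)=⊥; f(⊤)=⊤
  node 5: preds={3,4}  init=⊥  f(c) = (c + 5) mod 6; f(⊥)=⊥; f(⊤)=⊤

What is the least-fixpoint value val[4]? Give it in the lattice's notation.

⊤

Worklist (12 pops):
  #1 pop 0: in=⊤ → ⊤ (was 5); enqueue []
  #2 pop 1: in=3 → ⊤ (was 4); enqueue [0]
  #3 pop 2: in=⊤ → ⊤ (was ⊥); enqueue []
  #4 pop 3: in=⊥ → 3 (no change)
  #5 pop 4: in=⊤ → ⊤ (was ⊥); enqueue [3]
  #6 pop 5: in=⊤ → ⊤ (was ⊥); enqueue [1,2]
  #7 pop 0: in=⊤ → ⊤ (no change)
  #8 pop 3: in=⊤ → ⊤ (was 3); enqueue [0,5]
  #9 pop 1: in=⊤ → ⊤ (no change)
  #10 pop 2: in=⊤ → ⊤ (no change)
  #11 pop 0: in=⊤ → ⊤ (no change)
  #12 pop 5: in=⊤ → ⊤ (no change)

Fixpoint:
  val[0] = ⊤
  val[1] = ⊤
  val[2] = ⊤
  val[3] = ⊤
  val[4] = ⊤
  val[5] = ⊤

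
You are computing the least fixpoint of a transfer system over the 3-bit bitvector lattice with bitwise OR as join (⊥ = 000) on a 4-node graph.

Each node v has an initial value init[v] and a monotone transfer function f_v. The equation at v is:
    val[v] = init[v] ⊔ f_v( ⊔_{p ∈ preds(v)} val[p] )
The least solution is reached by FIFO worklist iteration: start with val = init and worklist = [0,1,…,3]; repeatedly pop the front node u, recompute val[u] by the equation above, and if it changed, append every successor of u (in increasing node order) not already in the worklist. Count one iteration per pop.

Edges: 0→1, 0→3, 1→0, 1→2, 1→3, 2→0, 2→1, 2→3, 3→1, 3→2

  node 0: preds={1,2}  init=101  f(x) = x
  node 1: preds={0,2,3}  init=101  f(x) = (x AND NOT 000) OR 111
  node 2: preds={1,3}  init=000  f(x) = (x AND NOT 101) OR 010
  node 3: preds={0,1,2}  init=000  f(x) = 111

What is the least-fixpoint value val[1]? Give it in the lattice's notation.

Worklist (8 pops):
  #1 pop 0: in=101 → 101 (no change)
  #2 pop 1: in=101 → 111 (was 101); enqueue [0]
  #3 pop 2: in=111 → 010 (was 000); enqueue [1]
  #4 pop 3: in=111 → 111 (was 000); enqueue [2]
  #5 pop 0: in=111 → 111 (was 101); enqueue [3]
  #6 pop 1: in=111 → 111 (no change)
  #7 pop 2: in=111 → 010 (no change)
  #8 pop 3: in=111 → 111 (no change)

Fixpoint:
  val[0] = 111
  val[1] = 111
  val[2] = 010
  val[3] = 111

111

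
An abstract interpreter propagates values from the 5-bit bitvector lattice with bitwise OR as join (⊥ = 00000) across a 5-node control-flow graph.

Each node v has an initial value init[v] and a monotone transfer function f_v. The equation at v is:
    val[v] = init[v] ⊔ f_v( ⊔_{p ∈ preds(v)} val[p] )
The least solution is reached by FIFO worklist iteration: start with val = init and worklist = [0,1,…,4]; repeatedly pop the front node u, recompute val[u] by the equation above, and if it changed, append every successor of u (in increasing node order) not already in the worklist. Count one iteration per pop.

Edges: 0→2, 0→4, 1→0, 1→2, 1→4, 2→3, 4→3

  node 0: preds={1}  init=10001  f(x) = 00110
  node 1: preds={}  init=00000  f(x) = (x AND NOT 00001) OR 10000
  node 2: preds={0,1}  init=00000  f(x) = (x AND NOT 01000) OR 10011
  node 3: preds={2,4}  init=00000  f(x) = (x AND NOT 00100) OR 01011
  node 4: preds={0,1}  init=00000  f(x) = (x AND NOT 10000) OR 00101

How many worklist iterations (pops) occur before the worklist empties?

Worklist (7 pops):
  #1 pop 0: in=00000 → 10111 (was 10001); enqueue []
  #2 pop 1: in=00000 → 10000 (was 00000); enqueue [0]
  #3 pop 2: in=10111 → 10111 (was 00000); enqueue []
  #4 pop 3: in=10111 → 11011 (was 00000); enqueue []
  #5 pop 4: in=10111 → 00111 (was 00000); enqueue [3]
  #6 pop 0: in=10000 → 10111 (no change)
  #7 pop 3: in=10111 → 11011 (no change)

Fixpoint:
  val[0] = 10111
  val[1] = 10000
  val[2] = 10111
  val[3] = 11011
  val[4] = 00111

7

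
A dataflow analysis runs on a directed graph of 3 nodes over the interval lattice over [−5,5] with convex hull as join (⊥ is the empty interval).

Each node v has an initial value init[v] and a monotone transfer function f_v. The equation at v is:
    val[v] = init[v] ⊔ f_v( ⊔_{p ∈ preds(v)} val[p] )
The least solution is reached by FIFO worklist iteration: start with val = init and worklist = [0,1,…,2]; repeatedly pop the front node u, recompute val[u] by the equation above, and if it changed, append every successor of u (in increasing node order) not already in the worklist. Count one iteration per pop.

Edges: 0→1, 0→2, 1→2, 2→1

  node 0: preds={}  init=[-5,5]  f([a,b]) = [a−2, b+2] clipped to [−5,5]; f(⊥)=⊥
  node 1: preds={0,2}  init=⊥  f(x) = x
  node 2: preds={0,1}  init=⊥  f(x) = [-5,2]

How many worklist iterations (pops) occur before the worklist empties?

4

Worklist (4 pops):
  #1 pop 0: in=⊥ → [-5,5] (no change)
  #2 pop 1: in=[-5,5] → [-5,5] (was ⊥); enqueue []
  #3 pop 2: in=[-5,5] → [-5,2] (was ⊥); enqueue [1]
  #4 pop 1: in=[-5,5] → [-5,5] (no change)

Fixpoint:
  val[0] = [-5,5]
  val[1] = [-5,5]
  val[2] = [-5,2]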